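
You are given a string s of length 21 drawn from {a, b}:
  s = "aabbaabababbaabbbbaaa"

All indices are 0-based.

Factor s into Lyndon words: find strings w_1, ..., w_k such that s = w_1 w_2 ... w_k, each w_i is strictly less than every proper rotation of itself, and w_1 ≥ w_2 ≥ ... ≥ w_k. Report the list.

emit factor 1: 'aabb' (i=0, period=4)
emit factor 2: 'aabababbaabbbb' (i=4, period=14)
emit factor 3: 'a' (i=18, period=1)
emit factor 4: 'a' (i=19, period=1)
emit factor 5: 'a' (i=20, period=1)

["aabb", "aabababbaabbbb", "a", "a", "a"]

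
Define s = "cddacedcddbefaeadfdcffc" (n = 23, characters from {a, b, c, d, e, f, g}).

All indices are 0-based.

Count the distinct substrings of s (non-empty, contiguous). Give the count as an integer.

255

rank | idx | suffix
   0 |   3 | acedcddbefaeadfdcffc
   1 |  15 | adfdcffc
   2 |  13 | aeadfdcffc
   3 |  10 | befaeadfdcffc
   4 |  22 | c
   5 |   0 | cddacedcddbefaeadfdcffc
   6 |   7 | cddbefaeadfdcffc
   7 |   4 | cedcddbefaeadfdcffc
   8 |  19 | cffc
   9 |   2 | dacedcddbefaeadfdcffc
  10 |   9 | dbefaeadfdcffc
  11 |   6 | dcddbefaeadfdcffc
  12 |  18 | dcffc
  13 |   1 | ddacedcddbefaeadfdcffc
  14 |   8 | ddbefaeadfdcffc
  15 |  16 | dfdcffc
  16 |  14 | eadfdcffc
  17 |   5 | edcddbefaeadfdcffc
  18 |  11 | efaeadfdcffc
  19 |  12 | faeadfdcffc
  20 |  21 | fc
  21 |  17 | fdcffc
  22 |  20 | ffc

SA = [3, 15, 13, 10, 22, 0, 7, 4, 19, 2, 9, 6, 18, 1, 8, 16, 14, 5, 11, 12, 21, 17, 20]
rank  pair      lcp
   1  s[3:],s[15:]  1  'a'
   2  s[15:],s[13:]  1  'a'
   3  s[13:],s[10:]  0  ''
   4  s[10:],s[22:]  0  ''
   5  s[22:],s[0:]  1  'c'
   6  s[0:],s[7:]  3  'cdd'
   7  s[7:],s[4:]  1  'c'
   8  s[4:],s[19:]  1  'c'
   9  s[19:],s[2:]  0  ''
  10  s[2:],s[9:]  1  'd'
  11  s[9:],s[6:]  1  'd'
  12  s[6:],s[18:]  2  'dc'
  13  s[18:],s[1:]  1  'd'
  14  s[1:],s[8:]  2  'dd'
  15  s[8:],s[16:]  1  'd'
  16  s[16:],s[14:]  0  ''
  17  s[14:],s[5:]  1  'e'
  18  s[5:],s[11:]  1  'e'
  19  s[11:],s[12:]  0  ''
  20  s[12:],s[21:]  1  'f'
  21  s[21:],s[17:]  1  'f'
  22  s[17:],s[20:]  1  'f'

n(n+1)/2 = 23·24/2 = 276
Σ LCP = 0 + 1 + 1 + 0 + 0 + 1 + 3 + 1 + 1 + 0 + 1 + 1 + 2 + 1 + 2 + 1 + 0 + 1 + 1 + 0 + 1 + 1 + 1 = 21
distinct = 276 − 21 = 255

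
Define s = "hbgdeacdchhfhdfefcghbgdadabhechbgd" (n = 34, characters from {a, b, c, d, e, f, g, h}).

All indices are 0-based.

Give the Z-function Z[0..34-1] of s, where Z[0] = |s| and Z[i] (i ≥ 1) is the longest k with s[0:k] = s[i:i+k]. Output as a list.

Z[0]=34
i=1: fresh scan; Z[1]=0
i=2: fresh scan; Z[2]=0
i=3: fresh scan; Z[3]=0
i=4: fresh scan; Z[4]=0
i=5: fresh scan; Z[5]=0
i=6: fresh scan; Z[6]=0
i=7: fresh scan; Z[7]=0
i=8: fresh scan; Z[8]=0
i=9: fresh scan; Z[9]=1 grow→box=[9,10)
i=10: fresh scan; Z[10]=1 grow→box=[10,11)
i=11: fresh scan; Z[11]=0
i=12: fresh scan; Z[12]=1 grow→box=[12,13)
i=13: fresh scan; Z[13]=0
i=14: fresh scan; Z[14]=0
i=15: fresh scan; Z[15]=0
i=16: fresh scan; Z[16]=0
i=17: fresh scan; Z[17]=0
i=18: fresh scan; Z[18]=0
i=19: fresh scan; Z[19]=4 grow→box=[19,23)
i=20: min(r-i=3, Z[1]=0)=0; Z[20]=0
i=21: min(r-i=2, Z[2]=0)=0; Z[21]=0
i=22: min(r-i=1, Z[3]=0)=0; Z[22]=0
i=23: fresh scan; Z[23]=0
i=24: fresh scan; Z[24]=0
i=25: fresh scan; Z[25]=0
i=26: fresh scan; Z[26]=0
i=27: fresh scan; Z[27]=1 grow→box=[27,28)
i=28: fresh scan; Z[28]=0
i=29: fresh scan; Z[29]=0
i=30: fresh scan; Z[30]=4 grow→box=[30,34)
i=31: min(r-i=3, Z[1]=0)=0; Z[31]=0
i=32: min(r-i=2, Z[2]=0)=0; Z[32]=0
i=33: min(r-i=1, Z[3]=0)=0; Z[33]=0

[34, 0, 0, 0, 0, 0, 0, 0, 0, 1, 1, 0, 1, 0, 0, 0, 0, 0, 0, 4, 0, 0, 0, 0, 0, 0, 0, 1, 0, 0, 4, 0, 0, 0]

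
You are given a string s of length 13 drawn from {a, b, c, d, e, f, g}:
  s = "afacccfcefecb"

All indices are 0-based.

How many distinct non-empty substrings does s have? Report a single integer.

82

sorted suffixes:
  #0 SA[0]=2  'acccfcefecb'
  #1 SA[1]=0  'afacccfcefecb'
  #2 SA[2]=12  'b'
  #3 SA[3]=11  'cb'
  #4 SA[4]=3  'cccfcefecb'
  #5 SA[5]=4  'ccfcefecb'
  #6 SA[6]=7  'cefecb'
  #7 SA[7]=5  'cfcefecb'
  #8 SA[8]=10  'ecb'
  #9 SA[9]=8  'efecb'
  #10 SA[10]=1  'facccfcefecb'
  #11 SA[11]=6  'fcefecb'
  #12 SA[12]=9  'fecb'

SA = [2, 0, 12, 11, 3, 4, 7, 5, 10, 8, 1, 6, 9]
i: (SA[i-1],SA[i]) lcp shared
  1: (2,0) 1 'a'
  2: (0,12) 0 ''
  3: (12,11) 0 ''
  4: (11,3) 1 'c'
  5: (3,4) 2 'cc'
  6: (4,7) 1 'c'
  7: (7,5) 1 'c'
  8: (5,10) 0 ''
  9: (10,8) 1 'e'
  10: (8,1) 0 ''
  11: (1,6) 1 'f'
  12: (6,9) 1 'f'

n(n+1)/2 = 13·14/2 = 91
Σ LCP = 0 + 1 + 0 + 0 + 1 + 2 + 1 + 1 + 0 + 1 + 0 + 1 + 1 = 9
distinct = 91 − 9 = 82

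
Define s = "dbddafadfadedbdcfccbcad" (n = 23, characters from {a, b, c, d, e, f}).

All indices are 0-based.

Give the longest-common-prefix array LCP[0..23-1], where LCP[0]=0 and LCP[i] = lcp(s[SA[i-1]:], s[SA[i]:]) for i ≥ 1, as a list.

[0, 2, 2, 1, 0, 1, 2, 0, 1, 1, 1, 0, 1, 1, 3, 1, 1, 1, 1, 0, 0, 3, 1]

sorted suffixes:
  #0 SA[0]=21  'ad'
  #1 SA[1]=9  'adedbdcfccbcad'
  #2 SA[2]=6  'adfadedbdcfccbcad'
  #3 SA[3]=4  'afadfadedbdcfccbcad'
  #4 SA[4]=19  'bcad'
  #5 SA[5]=13  'bdcfccbcad'
  #6 SA[6]=1  'bddafadfadedbdcfccbcad'
  #7 SA[7]=20  'cad'
  #8 SA[8]=18  'cbcad'
  #9 SA[9]=17  'ccbcad'
  #10 SA[10]=15  'cfccbcad'
  #11 SA[11]=22  'd'
  #12 SA[12]=3  'dafadfadedbdcfccbcad'
  #13 SA[13]=12  'dbdcfccbcad'
  #14 SA[14]=0  'dbddafadfadedbdcfccbcad'
  #15 SA[15]=14  'dcfccbcad'
  #16 SA[16]=2  'ddafadfadedbdcfccbcad'
  #17 SA[17]=10  'dedbdcfccbcad'
  #18 SA[18]=7  'dfadedbdcfccbcad'
  #19 SA[19]=11  'edbdcfccbcad'
  #20 SA[20]=8  'fadedbdcfccbcad'
  #21 SA[21]=5  'fadfadedbdcfccbcad'
  #22 SA[22]=16  'fccbcad'

SA = [21, 9, 6, 4, 19, 13, 1, 20, 18, 17, 15, 22, 3, 12, 0, 14, 2, 10, 7, 11, 8, 5, 16]
rank  pair      lcp
   1  s[21:],s[9:]  2  'ad'
   2  s[9:],s[6:]  2  'ad'
   3  s[6:],s[4:]  1  'a'
   4  s[4:],s[19:]  0  ''
   5  s[19:],s[13:]  1  'b'
   6  s[13:],s[1:]  2  'bd'
   7  s[1:],s[20:]  0  ''
   8  s[20:],s[18:]  1  'c'
   9  s[18:],s[17:]  1  'c'
  10  s[17:],s[15:]  1  'c'
  11  s[15:],s[22:]  0  ''
  12  s[22:],s[3:]  1  'd'
  13  s[3:],s[12:]  1  'd'
  14  s[12:],s[0:]  3  'dbd'
  15  s[0:],s[14:]  1  'd'
  16  s[14:],s[2:]  1  'd'
  17  s[2:],s[10:]  1  'd'
  18  s[10:],s[7:]  1  'd'
  19  s[7:],s[11:]  0  ''
  20  s[11:],s[8:]  0  ''
  21  s[8:],s[5:]  3  'fad'
  22  s[5:],s[16:]  1  'f'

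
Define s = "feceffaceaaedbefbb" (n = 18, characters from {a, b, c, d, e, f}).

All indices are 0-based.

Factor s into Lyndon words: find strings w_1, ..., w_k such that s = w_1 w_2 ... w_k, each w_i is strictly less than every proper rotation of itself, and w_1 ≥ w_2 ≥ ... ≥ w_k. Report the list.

emit factor 1: 'f' (i=0, period=1)
emit factor 2: 'e' (i=1, period=1)
emit factor 3: 'ceff' (i=2, period=4)
emit factor 4: 'ace' (i=6, period=3)
emit factor 5: 'aaedbefbb' (i=9, period=9)

["f", "e", "ceff", "ace", "aaedbefbb"]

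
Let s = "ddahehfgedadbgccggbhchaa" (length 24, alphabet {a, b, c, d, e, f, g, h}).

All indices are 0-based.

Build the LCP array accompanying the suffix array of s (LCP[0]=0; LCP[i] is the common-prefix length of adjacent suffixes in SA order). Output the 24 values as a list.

rank | idx | suffix
   0 |  23 | a
   1 |  22 | aa
   2 |  10 | adbgccggbhchaa
   3 |   2 | ahehfgedadbgccggbhchaa
   4 |  12 | bgccggbhchaa
   5 |  18 | bhchaa
   6 |  14 | ccggbhchaa
   7 |  15 | cggbhchaa
   8 |  20 | chaa
   9 |   9 | dadbgccggbhchaa
  10 |   1 | dahehfgedadbgccggbhchaa
  11 |  11 | dbgccggbhchaa
  12 |   0 | ddahehfgedadbgccggbhchaa
  13 |   8 | edadbgccggbhchaa
  14 |   4 | ehfgedadbgccggbhchaa
  15 |   6 | fgedadbgccggbhchaa
  16 |  17 | gbhchaa
  17 |  13 | gccggbhchaa
  18 |   7 | gedadbgccggbhchaa
  19 |  16 | ggbhchaa
  20 |  21 | haa
  21 |  19 | hchaa
  22 |   3 | hehfgedadbgccggbhchaa
  23 |   5 | hfgedadbgccggbhchaa

SA = [23, 22, 10, 2, 12, 18, 14, 15, 20, 9, 1, 11, 0, 8, 4, 6, 17, 13, 7, 16, 21, 19, 3, 5]
[i] adj suffixes → lcp
  [1] 23/22 → 1 ('a')
  [2] 22/10 → 1 ('a')
  [3] 10/2 → 1 ('a')
  [4] 2/12 → 0 ('')
  [5] 12/18 → 1 ('b')
  [6] 18/14 → 0 ('')
  [7] 14/15 → 1 ('c')
  [8] 15/20 → 1 ('c')
  [9] 20/9 → 0 ('')
  [10] 9/1 → 2 ('da')
  [11] 1/11 → 1 ('d')
  [12] 11/0 → 1 ('d')
  [13] 0/8 → 0 ('')
  [14] 8/4 → 1 ('e')
  [15] 4/6 → 0 ('')
  [16] 6/17 → 0 ('')
  [17] 17/13 → 1 ('g')
  [18] 13/7 → 1 ('g')
  [19] 7/16 → 1 ('g')
  [20] 16/21 → 0 ('')
  [21] 21/19 → 1 ('h')
  [22] 19/3 → 1 ('h')
  [23] 3/5 → 1 ('h')

[0, 1, 1, 1, 0, 1, 0, 1, 1, 0, 2, 1, 1, 0, 1, 0, 0, 1, 1, 1, 0, 1, 1, 1]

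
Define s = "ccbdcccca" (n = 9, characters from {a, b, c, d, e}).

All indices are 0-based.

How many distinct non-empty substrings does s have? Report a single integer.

36

sorted suffixes:
  #0 SA[0]=8  'a'
  #1 SA[1]=2  'bdcccca'
  #2 SA[2]=7  'ca'
  #3 SA[3]=1  'cbdcccca'
  #4 SA[4]=6  'cca'
  #5 SA[5]=0  'ccbdcccca'
  #6 SA[6]=5  'ccca'
  #7 SA[7]=4  'cccca'
  #8 SA[8]=3  'dcccca'

SA = [8, 2, 7, 1, 6, 0, 5, 4, 3]
[i] adj suffixes → lcp
  [1] 8/2 → 0 ('')
  [2] 2/7 → 0 ('')
  [3] 7/1 → 1 ('c')
  [4] 1/6 → 1 ('c')
  [5] 6/0 → 2 ('cc')
  [6] 0/5 → 2 ('cc')
  [7] 5/4 → 3 ('ccc')
  [8] 4/3 → 0 ('')

n(n+1)/2 = 9·10/2 = 45
Σ LCP = 0 + 0 + 0 + 1 + 1 + 2 + 2 + 3 + 0 = 9
distinct = 45 − 9 = 36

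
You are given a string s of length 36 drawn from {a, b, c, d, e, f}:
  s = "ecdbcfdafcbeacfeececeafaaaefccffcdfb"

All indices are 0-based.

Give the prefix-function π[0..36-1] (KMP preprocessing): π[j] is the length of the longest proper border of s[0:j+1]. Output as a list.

π[0] = 0
j=1 s[j]='c': π[1]=0 (border '')
j=2 s[j]='d': π[2]=0 (border '')
j=3 s[j]='b': π[3]=0 (border '')
j=4 s[j]='c': π[4]=0 (border '')
j=5 s[j]='f': π[5]=0 (border '')
j=6 s[j]='d': π[6]=0 (border '')
j=7 s[j]='a': π[7]=0 (border '')
j=8 s[j]='f': π[8]=0 (border '')
j=9 s[j]='c': π[9]=0 (border '')
j=10 s[j]='b': π[10]=0 (border '')
j=11 s[j]='e': π[11]=1 (border 'e')
j=12 s[j]='a': k: 1→0; π[12]=0 (border '')
j=13 s[j]='c': π[13]=0 (border '')
j=14 s[j]='f': π[14]=0 (border '')
j=15 s[j]='e': π[15]=1 (border 'e')
j=16 s[j]='e': k: 1→0; π[16]=1 (border 'e')
j=17 s[j]='c': π[17]=2 (border 'ec')
j=18 s[j]='e': k: 2→0; π[18]=1 (border 'e')
j=19 s[j]='c': π[19]=2 (border 'ec')
j=20 s[j]='e': k: 2→0; π[20]=1 (border 'e')
j=21 s[j]='a': k: 1→0; π[21]=0 (border '')
j=22 s[j]='f': π[22]=0 (border '')
j=23 s[j]='a': π[23]=0 (border '')
j=24 s[j]='a': π[24]=0 (border '')
j=25 s[j]='a': π[25]=0 (border '')
j=26 s[j]='e': π[26]=1 (border 'e')
j=27 s[j]='f': k: 1→0; π[27]=0 (border '')
j=28 s[j]='c': π[28]=0 (border '')
j=29 s[j]='c': π[29]=0 (border '')
j=30 s[j]='f': π[30]=0 (border '')
j=31 s[j]='f': π[31]=0 (border '')
j=32 s[j]='c': π[32]=0 (border '')
j=33 s[j]='d': π[33]=0 (border '')
j=34 s[j]='f': π[34]=0 (border '')
j=35 s[j]='b': π[35]=0 (border '')

[0, 0, 0, 0, 0, 0, 0, 0, 0, 0, 0, 1, 0, 0, 0, 1, 1, 2, 1, 2, 1, 0, 0, 0, 0, 0, 1, 0, 0, 0, 0, 0, 0, 0, 0, 0]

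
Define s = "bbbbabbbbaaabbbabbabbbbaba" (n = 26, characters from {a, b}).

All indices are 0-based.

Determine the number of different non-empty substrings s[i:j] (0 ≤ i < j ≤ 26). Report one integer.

262

rank→(start, suffix):
  0 → (25, 'a')
  1 → (9, 'aaabbbabbabbbbaba')
  2 → (10, 'aabbbabbabbbbaba')
  3 → (23, 'aba')
  4 → (15, 'abbabbbbaba')
  5 → (11, 'abbbabbabbbbaba')
  6 → (4, 'abbbbaaabbbabbabbbbaba')
  7 → (18, 'abbbbaba')
  8 → (24, 'ba')
  9 → (8, 'baaabbbabbabbbbaba')
  10 → (22, 'baba')
  11 → (14, 'babbabbbbaba')
  12 → (3, 'babbbbaaabbbabbabbbbaba')
  13 → (17, 'babbbbaba')
  14 → (7, 'bbaaabbbabbabbbbaba')
  15 → (21, 'bbaba')
  16 → (13, 'bbabbabbbbaba')
  17 → (2, 'bbabbbbaaabbbabbabbbbaba')
  18 → (16, 'bbabbbbaba')
  19 → (6, 'bbbaaabbbabbabbbbaba')
  20 → (20, 'bbbaba')
  21 → (12, 'bbbabbabbbbaba')
  22 → (1, 'bbbabbbbaaabbbabbabbbbaba')
  23 → (5, 'bbbbaaabbbabbabbbbaba')
  24 → (19, 'bbbbaba')
  25 → (0, 'bbbbabbbbaaabbbabbabbbbaba')

SA = [25, 9, 10, 23, 15, 11, 4, 18, 24, 8, 22, 14, 3, 17, 7, 21, 13, 2, 16, 6, 20, 12, 1, 5, 19, 0]
rank  pair      lcp
   1  s[25:],s[9:]  1  'a'
   2  s[9:],s[10:]  2  'aa'
   3  s[10:],s[23:]  1  'a'
   4  s[23:],s[15:]  2  'ab'
   5  s[15:],s[11:]  3  'abb'
   6  s[11:],s[4:]  4  'abbb'
   7  s[4:],s[18:]  6  'abbbba'
   8  s[18:],s[24:]  0  ''
   9  s[24:],s[8:]  2  'ba'
  10  s[8:],s[22:]  2  'ba'
  11  s[22:],s[14:]  3  'bab'
  12  s[14:],s[3:]  4  'babb'
  13  s[3:],s[17:]  7  'babbbba'
  14  s[17:],s[7:]  1  'b'
  15  s[7:],s[21:]  3  'bba'
  16  s[21:],s[13:]  4  'bbab'
  17  s[13:],s[2:]  5  'bbabb'
  18  s[2:],s[16:]  8  'bbabbbba'
  19  s[16:],s[6:]  2  'bb'
  20  s[6:],s[20:]  4  'bbba'
  21  s[20:],s[12:]  5  'bbbab'
  22  s[12:],s[1:]  6  'bbbabb'
  23  s[1:],s[5:]  3  'bbb'
  24  s[5:],s[19:]  5  'bbbba'
  25  s[19:],s[0:]  6  'bbbbab'

n(n+1)/2 = 26·27/2 = 351
Σ LCP = 0 + 1 + 2 + 1 + 2 + 3 + 4 + 6 + 0 + 2 + 2 + 3 + 4 + 7 + 1 + 3 + 4 + 5 + 8 + 2 + 4 + 5 + 6 + 3 + 5 + 6 = 89
distinct = 351 − 89 = 262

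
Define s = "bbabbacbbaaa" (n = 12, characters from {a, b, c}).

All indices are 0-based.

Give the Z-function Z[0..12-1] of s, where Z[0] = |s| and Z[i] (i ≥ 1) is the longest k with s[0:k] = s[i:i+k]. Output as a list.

[12, 1, 0, 3, 1, 0, 0, 3, 1, 0, 0, 0]

Z[0]=12
i=1: fresh scan; Z[1]=1 scan→box=[1,2)
i=2: fresh scan; Z[2]=0
i=3: fresh scan; Z[3]=3 scan→box=[3,6)
i=4: min(r-i=2, Z[1]=1)=1; Z[4]=1
i=5: min(r-i=1, Z[2]=0)=0; Z[5]=0
i=6: fresh scan; Z[6]=0
i=7: fresh scan; Z[7]=3 scan→box=[7,10)
i=8: min(r-i=2, Z[1]=1)=1; Z[8]=1
i=9: min(r-i=1, Z[2]=0)=0; Z[9]=0
i=10: fresh scan; Z[10]=0
i=11: fresh scan; Z[11]=0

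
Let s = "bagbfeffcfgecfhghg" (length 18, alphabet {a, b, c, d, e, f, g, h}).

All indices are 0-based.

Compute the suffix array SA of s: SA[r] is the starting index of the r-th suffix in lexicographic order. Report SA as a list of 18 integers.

rank→(start, suffix):
  0 → (1, 'agbfeffcfgecfhghg')
  1 → (0, 'bagbfeffcfgecfhghg')
  2 → (3, 'bfeffcfgecfhghg')
  3 → (8, 'cfgecfhghg')
  4 → (12, 'cfhghg')
  5 → (11, 'ecfhghg')
  6 → (5, 'effcfgecfhghg')
  7 → (7, 'fcfgecfhghg')
  8 → (4, 'feffcfgecfhghg')
  9 → (6, 'ffcfgecfhghg')
  10 → (9, 'fgecfhghg')
  11 → (13, 'fhghg')
  12 → (17, 'g')
  13 → (2, 'gbfeffcfgecfhghg')
  14 → (10, 'gecfhghg')
  15 → (15, 'ghg')
  16 → (16, 'hg')
  17 → (14, 'hghg')

[1, 0, 3, 8, 12, 11, 5, 7, 4, 6, 9, 13, 17, 2, 10, 15, 16, 14]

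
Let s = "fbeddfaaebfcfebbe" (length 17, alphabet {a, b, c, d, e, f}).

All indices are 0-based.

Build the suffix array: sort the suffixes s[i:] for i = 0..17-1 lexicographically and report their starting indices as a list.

[6, 7, 14, 15, 1, 9, 11, 3, 4, 16, 13, 8, 2, 5, 0, 10, 12]

rank | idx | suffix
   0 |   6 | aaebfcfebbe
   1 |   7 | aebfcfebbe
   2 |  14 | bbe
   3 |  15 | be
   4 |   1 | beddfaaebfcfebbe
   5 |   9 | bfcfebbe
   6 |  11 | cfebbe
   7 |   3 | ddfaaebfcfebbe
   8 |   4 | dfaaebfcfebbe
   9 |  16 | e
  10 |  13 | ebbe
  11 |   8 | ebfcfebbe
  12 |   2 | eddfaaebfcfebbe
  13 |   5 | faaebfcfebbe
  14 |   0 | fbeddfaaebfcfebbe
  15 |  10 | fcfebbe
  16 |  12 | febbe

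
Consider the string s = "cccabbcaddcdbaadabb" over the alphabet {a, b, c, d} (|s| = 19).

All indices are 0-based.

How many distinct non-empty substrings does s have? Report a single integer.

169

sorted suffixes:
  #0 SA[0]=13  'aadabb'
  #1 SA[1]=16  'abb'
  #2 SA[2]=3  'abbcaddcdbaadabb'
  #3 SA[3]=14  'adabb'
  #4 SA[4]=7  'addcdbaadabb'
  #5 SA[5]=18  'b'
  #6 SA[6]=12  'baadabb'
  #7 SA[7]=17  'bb'
  #8 SA[8]=4  'bbcaddcdbaadabb'
  #9 SA[9]=5  'bcaddcdbaadabb'
  #10 SA[10]=2  'cabbcaddcdbaadabb'
  #11 SA[11]=6  'caddcdbaadabb'
  #12 SA[12]=1  'ccabbcaddcdbaadabb'
  #13 SA[13]=0  'cccabbcaddcdbaadabb'
  #14 SA[14]=10  'cdbaadabb'
  #15 SA[15]=15  'dabb'
  #16 SA[16]=11  'dbaadabb'
  #17 SA[17]=9  'dcdbaadabb'
  #18 SA[18]=8  'ddcdbaadabb'

SA = [13, 16, 3, 14, 7, 18, 12, 17, 4, 5, 2, 6, 1, 0, 10, 15, 11, 9, 8]
[i] adj suffixes → lcp
  [1] 13/16 → 1 ('a')
  [2] 16/3 → 3 ('abb')
  [3] 3/14 → 1 ('a')
  [4] 14/7 → 2 ('ad')
  [5] 7/18 → 0 ('')
  [6] 18/12 → 1 ('b')
  [7] 12/17 → 1 ('b')
  [8] 17/4 → 2 ('bb')
  [9] 4/5 → 1 ('b')
  [10] 5/2 → 0 ('')
  [11] 2/6 → 2 ('ca')
  [12] 6/1 → 1 ('c')
  [13] 1/0 → 2 ('cc')
  [14] 0/10 → 1 ('c')
  [15] 10/15 → 0 ('')
  [16] 15/11 → 1 ('d')
  [17] 11/9 → 1 ('d')
  [18] 9/8 → 1 ('d')

n(n+1)/2 = 19·20/2 = 190
Σ LCP = 0 + 1 + 3 + 1 + 2 + 0 + 1 + 1 + 2 + 1 + 0 + 2 + 1 + 2 + 1 + 0 + 1 + 1 + 1 = 21
distinct = 190 − 21 = 169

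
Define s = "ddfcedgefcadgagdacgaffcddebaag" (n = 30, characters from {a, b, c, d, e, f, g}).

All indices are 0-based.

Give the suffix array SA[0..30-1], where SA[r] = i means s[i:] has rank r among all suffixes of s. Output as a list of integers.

[27, 16, 10, 19, 28, 13, 26, 9, 22, 3, 17, 15, 23, 0, 24, 1, 11, 5, 25, 4, 7, 8, 21, 2, 20, 29, 18, 12, 14, 6]

sorted suffixes:
  #0 SA[0]=27  'aag'
  #1 SA[1]=16  'acgaffcddebaag'
  #2 SA[2]=10  'adgagdacgaffcddebaag'
  #3 SA[3]=19  'affcddebaag'
  #4 SA[4]=28  'ag'
  #5 SA[5]=13  'agdacgaffcddebaag'
  #6 SA[6]=26  'baag'
  #7 SA[7]=9  'cadgagdacgaffcddebaag'
  #8 SA[8]=22  'cddebaag'
  #9 SA[9]=3  'cedgefcadgagdacgaffcddebaag'
  #10 SA[10]=17  'cgaffcddebaag'
  #11 SA[11]=15  'dacgaffcddebaag'
  #12 SA[12]=23  'ddebaag'
  #13 SA[13]=0  'ddfcedgefcadgagdacgaffcddebaag'
  #14 SA[14]=24  'debaag'
  #15 SA[15]=1  'dfcedgefcadgagdacgaffcddebaag'
  #16 SA[16]=11  'dgagdacgaffcddebaag'
  #17 SA[17]=5  'dgefcadgagdacgaffcddebaag'
  #18 SA[18]=25  'ebaag'
  #19 SA[19]=4  'edgefcadgagdacgaffcddebaag'
  #20 SA[20]=7  'efcadgagdacgaffcddebaag'
  #21 SA[21]=8  'fcadgagdacgaffcddebaag'
  #22 SA[22]=21  'fcddebaag'
  #23 SA[23]=2  'fcedgefcadgagdacgaffcddebaag'
  #24 SA[24]=20  'ffcddebaag'
  #25 SA[25]=29  'g'
  #26 SA[26]=18  'gaffcddebaag'
  #27 SA[27]=12  'gagdacgaffcddebaag'
  #28 SA[28]=14  'gdacgaffcddebaag'
  #29 SA[29]=6  'gefcadgagdacgaffcddebaag'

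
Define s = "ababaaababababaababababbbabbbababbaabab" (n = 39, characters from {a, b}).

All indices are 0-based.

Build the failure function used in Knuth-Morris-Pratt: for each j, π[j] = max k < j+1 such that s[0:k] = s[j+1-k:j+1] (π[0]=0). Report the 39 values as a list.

[0, 0, 1, 2, 3, 1, 1, 2, 3, 4, 5, 4, 5, 4, 5, 6, 2, 3, 4, 5, 4, 5, 4, 0, 0, 1, 2, 0, 0, 1, 2, 3, 4, 0, 1, 1, 2, 3, 4]

π[0] = 0
j=1 s[j]='b': π[1]=0 (border '')
j=2 s[j]='a': π[2]=1 (border 'a')
j=3 s[j]='b': π[3]=2 (border 'ab')
j=4 s[j]='a': π[4]=3 (border 'aba')
j=5 s[j]='a': k: 3→1→0; π[5]=1 (border 'a')
j=6 s[j]='a': k: 1→0; π[6]=1 (border 'a')
j=7 s[j]='b': π[7]=2 (border 'ab')
j=8 s[j]='a': π[8]=3 (border 'aba')
j=9 s[j]='b': π[9]=4 (border 'abab')
j=10 s[j]='a': π[10]=5 (border 'ababa')
j=11 s[j]='b': k: 5→3; π[11]=4 (border 'abab')
j=12 s[j]='a': π[12]=5 (border 'ababa')
j=13 s[j]='b': k: 5→3; π[13]=4 (border 'abab')
j=14 s[j]='a': π[14]=5 (border 'ababa')
j=15 s[j]='a': π[15]=6 (border 'ababaa')
j=16 s[j]='b': k: 6→1; π[16]=2 (border 'ab')
j=17 s[j]='a': π[17]=3 (border 'aba')
j=18 s[j]='b': π[18]=4 (border 'abab')
j=19 s[j]='a': π[19]=5 (border 'ababa')
j=20 s[j]='b': k: 5→3; π[20]=4 (border 'abab')
j=21 s[j]='a': π[21]=5 (border 'ababa')
j=22 s[j]='b': k: 5→3; π[22]=4 (border 'abab')
j=23 s[j]='b': k: 4→2→0; π[23]=0 (border '')
j=24 s[j]='b': π[24]=0 (border '')
j=25 s[j]='a': π[25]=1 (border 'a')
j=26 s[j]='b': π[26]=2 (border 'ab')
j=27 s[j]='b': k: 2→0; π[27]=0 (border '')
j=28 s[j]='b': π[28]=0 (border '')
j=29 s[j]='a': π[29]=1 (border 'a')
j=30 s[j]='b': π[30]=2 (border 'ab')
j=31 s[j]='a': π[31]=3 (border 'aba')
j=32 s[j]='b': π[32]=4 (border 'abab')
j=33 s[j]='b': k: 4→2→0; π[33]=0 (border '')
j=34 s[j]='a': π[34]=1 (border 'a')
j=35 s[j]='a': k: 1→0; π[35]=1 (border 'a')
j=36 s[j]='b': π[36]=2 (border 'ab')
j=37 s[j]='a': π[37]=3 (border 'aba')
j=38 s[j]='b': π[38]=4 (border 'abab')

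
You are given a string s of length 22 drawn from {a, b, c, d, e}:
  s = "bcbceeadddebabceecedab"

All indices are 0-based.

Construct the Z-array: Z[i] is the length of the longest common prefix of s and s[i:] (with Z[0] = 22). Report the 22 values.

Z[0]=22
i=1: i≥r, start 0; Z[1]=0
i=2: i≥r, start 0; Z[2]=2 grow→box=[2,4)
i=3: min(r-i=1, Z[1]=0)=0; Z[3]=0
i=4: i≥r, start 0; Z[4]=0
i=5: i≥r, start 0; Z[5]=0
i=6: i≥r, start 0; Z[6]=0
i=7: i≥r, start 0; Z[7]=0
i=8: i≥r, start 0; Z[8]=0
i=9: i≥r, start 0; Z[9]=0
i=10: i≥r, start 0; Z[10]=0
i=11: i≥r, start 0; Z[11]=1 grow→box=[11,12)
i=12: i≥r, start 0; Z[12]=0
i=13: i≥r, start 0; Z[13]=2 grow→box=[13,15)
i=14: min(r-i=1, Z[1]=0)=0; Z[14]=0
i=15: i≥r, start 0; Z[15]=0
i=16: i≥r, start 0; Z[16]=0
i=17: i≥r, start 0; Z[17]=0
i=18: i≥r, start 0; Z[18]=0
i=19: i≥r, start 0; Z[19]=0
i=20: i≥r, start 0; Z[20]=0
i=21: i≥r, start 0; Z[21]=1 grow→box=[21,22)

[22, 0, 2, 0, 0, 0, 0, 0, 0, 0, 0, 1, 0, 2, 0, 0, 0, 0, 0, 0, 0, 1]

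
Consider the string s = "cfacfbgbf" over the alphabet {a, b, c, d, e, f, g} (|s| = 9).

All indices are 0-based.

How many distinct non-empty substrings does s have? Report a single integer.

40

sorted suffixes:
  #0 SA[0]=2  'acfbgbf'
  #1 SA[1]=7  'bf'
  #2 SA[2]=5  'bgbf'
  #3 SA[3]=0  'cfacfbgbf'
  #4 SA[4]=3  'cfbgbf'
  #5 SA[5]=8  'f'
  #6 SA[6]=1  'facfbgbf'
  #7 SA[7]=4  'fbgbf'
  #8 SA[8]=6  'gbf'

SA = [2, 7, 5, 0, 3, 8, 1, 4, 6]
rank  pair      lcp
   1  s[2:],s[7:]  0  ''
   2  s[7:],s[5:]  1  'b'
   3  s[5:],s[0:]  0  ''
   4  s[0:],s[3:]  2  'cf'
   5  s[3:],s[8:]  0  ''
   6  s[8:],s[1:]  1  'f'
   7  s[1:],s[4:]  1  'f'
   8  s[4:],s[6:]  0  ''

n(n+1)/2 = 9·10/2 = 45
Σ LCP = 0 + 0 + 1 + 0 + 2 + 0 + 1 + 1 + 0 = 5
distinct = 45 − 5 = 40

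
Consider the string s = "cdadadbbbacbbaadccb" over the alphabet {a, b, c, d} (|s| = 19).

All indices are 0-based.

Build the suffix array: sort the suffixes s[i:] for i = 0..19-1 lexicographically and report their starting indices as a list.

rank→(start, suffix):
  0 → (13, 'aadccb')
  1 → (9, 'acbbaadccb')
  2 → (2, 'adadbbbacbbaadccb')
  3 → (4, 'adbbbacbbaadccb')
  4 → (14, 'adccb')
  5 → (18, 'b')
  6 → (12, 'baadccb')
  7 → (8, 'bacbbaadccb')
  8 → (11, 'bbaadccb')
  9 → (7, 'bbacbbaadccb')
  10 → (6, 'bbbacbbaadccb')
  11 → (17, 'cb')
  12 → (10, 'cbbaadccb')
  13 → (16, 'ccb')
  14 → (0, 'cdadadbbbacbbaadccb')
  15 → (1, 'dadadbbbacbbaadccb')
  16 → (3, 'dadbbbacbbaadccb')
  17 → (5, 'dbbbacbbaadccb')
  18 → (15, 'dccb')

[13, 9, 2, 4, 14, 18, 12, 8, 11, 7, 6, 17, 10, 16, 0, 1, 3, 5, 15]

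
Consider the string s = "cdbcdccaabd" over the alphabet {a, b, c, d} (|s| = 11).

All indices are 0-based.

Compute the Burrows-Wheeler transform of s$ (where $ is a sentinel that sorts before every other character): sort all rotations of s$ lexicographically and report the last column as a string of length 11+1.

dcadacd$bbcc

rank  rotation      last
    0  $cdbcdccaabd  d
    1  aabd$cdbcdcc  c
    2  abd$cdbcdcca  a
    3  bcdccaabd$cd  d
    4  bd$cdbcdccaa  a
    5  caabd$cdbcdc  c
    6  ccaabd$cdbcd  d
    7  cdbcdccaabd$  $
    8  cdccaabd$cdb  b
    9  d$cdbcdccaab  b
   10  dbcdccaabd$c  c
   11  dccaabd$cdbc  c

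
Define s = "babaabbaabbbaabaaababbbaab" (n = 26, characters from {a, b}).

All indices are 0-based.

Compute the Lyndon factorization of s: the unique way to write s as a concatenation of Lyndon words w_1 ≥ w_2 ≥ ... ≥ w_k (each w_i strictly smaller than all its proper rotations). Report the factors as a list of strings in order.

emit factor 1: 'b' (i=0, period=1)
emit factor 2: 'ab' (i=1, period=2)
emit factor 3: 'aabbaabbb' (i=3, period=9)
emit factor 4: 'aab' (i=12, period=3)
emit factor 5: 'aaababbbaab' (i=15, period=11)

["b", "ab", "aabbaabbb", "aab", "aaababbbaab"]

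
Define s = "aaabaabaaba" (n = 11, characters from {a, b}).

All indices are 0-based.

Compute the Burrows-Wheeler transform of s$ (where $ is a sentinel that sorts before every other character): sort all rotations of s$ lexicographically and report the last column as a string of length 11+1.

rank  rotation      last
    0  $aaabaabaaba  a
    1  a$aaabaabaab  b
    2  aaabaabaaba$  $
    3  aaba$aaabaab  b
    4  aabaaba$aaab  b
    5  aabaabaaba$a  a
    6  aba$aaabaaba  a
    7  abaaba$aaaba  a
    8  abaabaaba$aa  a
    9  ba$aaabaabaa  a
   10  baaba$aaabaa  a
   11  baabaaba$aaa  a

ab$bbaaaaaaa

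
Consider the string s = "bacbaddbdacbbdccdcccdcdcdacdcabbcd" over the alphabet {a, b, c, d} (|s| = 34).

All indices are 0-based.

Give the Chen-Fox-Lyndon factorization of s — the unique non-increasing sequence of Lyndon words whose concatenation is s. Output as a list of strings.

emit factor 1: 'b' (i=0, period=1)
emit factor 2: 'acbaddbdacbbdccdcccdcdcdacdc' (i=1, period=28)
emit factor 3: 'abbcd' (i=29, period=5)

["b", "acbaddbdacbbdccdcccdcdcdacdc", "abbcd"]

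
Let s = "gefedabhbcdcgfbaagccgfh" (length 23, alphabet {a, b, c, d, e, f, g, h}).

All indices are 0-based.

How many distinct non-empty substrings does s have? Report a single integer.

rank→(start, suffix):
  0 → (15, 'aagccgfh')
  1 → (5, 'abhbcdcgfbaagccgfh')
  2 → (16, 'agccgfh')
  3 → (14, 'baagccgfh')
  4 → (8, 'bcdcgfbaagccgfh')
  5 → (6, 'bhbcdcgfbaagccgfh')
  6 → (18, 'ccgfh')
  7 → (9, 'cdcgfbaagccgfh')
  8 → (11, 'cgfbaagccgfh')
  9 → (19, 'cgfh')
  10 → (4, 'dabhbcdcgfbaagccgfh')
  11 → (10, 'dcgfbaagccgfh')
  12 → (3, 'edabhbcdcgfbaagccgfh')
  13 → (1, 'efedabhbcdcgfbaagccgfh')
  14 → (13, 'fbaagccgfh')
  15 → (2, 'fedabhbcdcgfbaagccgfh')
  16 → (21, 'fh')
  17 → (17, 'gccgfh')
  18 → (0, 'gefedabhbcdcgfbaagccgfh')
  19 → (12, 'gfbaagccgfh')
  20 → (20, 'gfh')
  21 → (22, 'h')
  22 → (7, 'hbcdcgfbaagccgfh')

SA = [15, 5, 16, 14, 8, 6, 18, 9, 11, 19, 4, 10, 3, 1, 13, 2, 21, 17, 0, 12, 20, 22, 7]
[i] adj suffixes → lcp
  [1] 15/5 → 1 ('a')
  [2] 5/16 → 1 ('a')
  [3] 16/14 → 0 ('')
  [4] 14/8 → 1 ('b')
  [5] 8/6 → 1 ('b')
  [6] 6/18 → 0 ('')
  [7] 18/9 → 1 ('c')
  [8] 9/11 → 1 ('c')
  [9] 11/19 → 3 ('cgf')
  [10] 19/4 → 0 ('')
  [11] 4/10 → 1 ('d')
  [12] 10/3 → 0 ('')
  [13] 3/1 → 1 ('e')
  [14] 1/13 → 0 ('')
  [15] 13/2 → 1 ('f')
  [16] 2/21 → 1 ('f')
  [17] 21/17 → 0 ('')
  [18] 17/0 → 1 ('g')
  [19] 0/12 → 1 ('g')
  [20] 12/20 → 2 ('gf')
  [21] 20/22 → 0 ('')
  [22] 22/7 → 1 ('h')

n(n+1)/2 = 23·24/2 = 276
Σ LCP = 0 + 1 + 1 + 0 + 1 + 1 + 0 + 1 + 1 + 3 + 0 + 1 + 0 + 1 + 0 + 1 + 1 + 0 + 1 + 1 + 2 + 0 + 1 = 18
distinct = 276 − 18 = 258

258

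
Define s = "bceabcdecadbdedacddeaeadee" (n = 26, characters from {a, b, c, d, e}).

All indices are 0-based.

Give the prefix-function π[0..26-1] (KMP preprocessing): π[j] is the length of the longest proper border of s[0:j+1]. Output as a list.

[0, 0, 0, 0, 1, 2, 0, 0, 0, 0, 0, 1, 0, 0, 0, 0, 0, 0, 0, 0, 0, 0, 0, 0, 0, 0]

π[0] = 0
j=1 s[j]='c': π[1]=0 (border '')
j=2 s[j]='e': π[2]=0 (border '')
j=3 s[j]='a': π[3]=0 (border '')
j=4 s[j]='b': π[4]=1 (border 'b')
j=5 s[j]='c': π[5]=2 (border 'bc')
j=6 s[j]='d': k: 2→0; π[6]=0 (border '')
j=7 s[j]='e': π[7]=0 (border '')
j=8 s[j]='c': π[8]=0 (border '')
j=9 s[j]='a': π[9]=0 (border '')
j=10 s[j]='d': π[10]=0 (border '')
j=11 s[j]='b': π[11]=1 (border 'b')
j=12 s[j]='d': k: 1→0; π[12]=0 (border '')
j=13 s[j]='e': π[13]=0 (border '')
j=14 s[j]='d': π[14]=0 (border '')
j=15 s[j]='a': π[15]=0 (border '')
j=16 s[j]='c': π[16]=0 (border '')
j=17 s[j]='d': π[17]=0 (border '')
j=18 s[j]='d': π[18]=0 (border '')
j=19 s[j]='e': π[19]=0 (border '')
j=20 s[j]='a': π[20]=0 (border '')
j=21 s[j]='e': π[21]=0 (border '')
j=22 s[j]='a': π[22]=0 (border '')
j=23 s[j]='d': π[23]=0 (border '')
j=24 s[j]='e': π[24]=0 (border '')
j=25 s[j]='e': π[25]=0 (border '')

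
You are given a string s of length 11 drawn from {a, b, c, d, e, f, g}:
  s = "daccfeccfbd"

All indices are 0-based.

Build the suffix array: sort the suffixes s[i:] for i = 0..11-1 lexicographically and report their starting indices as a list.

rank→(start, suffix):
  0 → (1, 'accfeccfbd')
  1 → (9, 'bd')
  2 → (6, 'ccfbd')
  3 → (2, 'ccfeccfbd')
  4 → (7, 'cfbd')
  5 → (3, 'cfeccfbd')
  6 → (10, 'd')
  7 → (0, 'daccfeccfbd')
  8 → (5, 'eccfbd')
  9 → (8, 'fbd')
  10 → (4, 'feccfbd')

[1, 9, 6, 2, 7, 3, 10, 0, 5, 8, 4]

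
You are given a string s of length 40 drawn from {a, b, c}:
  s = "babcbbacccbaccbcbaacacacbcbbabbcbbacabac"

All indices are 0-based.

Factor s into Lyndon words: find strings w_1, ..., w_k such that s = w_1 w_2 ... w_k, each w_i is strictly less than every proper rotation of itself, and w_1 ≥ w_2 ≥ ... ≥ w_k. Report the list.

emit factor 1: 'b' (i=0, period=1)
emit factor 2: 'abcbbacccbaccbcb' (i=1, period=16)
emit factor 3: 'aacacacbcbbabbcbbacabac' (i=17, period=23)

["b", "abcbbacccbaccbcb", "aacacacbcbbabbcbbacabac"]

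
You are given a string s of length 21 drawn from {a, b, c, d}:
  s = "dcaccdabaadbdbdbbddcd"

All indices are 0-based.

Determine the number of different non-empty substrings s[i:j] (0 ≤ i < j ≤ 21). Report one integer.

rank | idx | suffix
   0 |   8 | aadbdbdbbddcd
   1 |   6 | abaadbdbdbbddcd
   2 |   2 | accdabaadbdbdbbddcd
   3 |   9 | adbdbdbbddcd
   4 |   7 | baadbdbdbbddcd
   5 |  15 | bbddcd
   6 |  13 | bdbbddcd
   7 |  11 | bdbdbbddcd
   8 |  16 | bddcd
   9 |   1 | caccdabaadbdbdbbddcd
  10 |   3 | ccdabaadbdbdbbddcd
  11 |  19 | cd
  12 |   4 | cdabaadbdbdbbddcd
  13 |  20 | d
  14 |   5 | dabaadbdbdbbddcd
  15 |  14 | dbbddcd
  16 |  12 | dbdbbddcd
  17 |  10 | dbdbdbbddcd
  18 |   0 | dcaccdabaadbdbdbbddcd
  19 |  18 | dcd
  20 |  17 | ddcd

SA = [8, 6, 2, 9, 7, 15, 13, 11, 16, 1, 3, 19, 4, 20, 5, 14, 12, 10, 0, 18, 17]
i: (SA[i-1],SA[i]) lcp shared
  1: (8,6) 1 'a'
  2: (6,2) 1 'a'
  3: (2,9) 1 'a'
  4: (9,7) 0 ''
  5: (7,15) 1 'b'
  6: (15,13) 1 'b'
  7: (13,11) 3 'bdb'
  8: (11,16) 2 'bd'
  9: (16,1) 0 ''
  10: (1,3) 1 'c'
  11: (3,19) 1 'c'
  12: (19,4) 2 'cd'
  13: (4,20) 0 ''
  14: (20,5) 1 'd'
  15: (5,14) 1 'd'
  16: (14,12) 2 'db'
  17: (12,10) 4 'dbdb'
  18: (10,0) 1 'd'
  19: (0,18) 2 'dc'
  20: (18,17) 1 'd'

n(n+1)/2 = 21·22/2 = 231
Σ LCP = 0 + 1 + 1 + 1 + 0 + 1 + 1 + 3 + 2 + 0 + 1 + 1 + 2 + 0 + 1 + 1 + 2 + 4 + 1 + 2 + 1 = 26
distinct = 231 − 26 = 205

205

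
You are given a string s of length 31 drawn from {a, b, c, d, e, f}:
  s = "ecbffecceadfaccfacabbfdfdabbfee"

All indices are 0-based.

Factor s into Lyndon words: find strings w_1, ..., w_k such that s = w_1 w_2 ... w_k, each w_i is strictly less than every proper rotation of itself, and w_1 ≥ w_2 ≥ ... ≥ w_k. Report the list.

emit factor 1: 'e' (i=0, period=1)
emit factor 2: 'c' (i=1, period=1)
emit factor 3: 'bffecce' (i=2, period=7)
emit factor 4: 'adf' (i=9, period=3)
emit factor 5: 'accf' (i=12, period=4)
emit factor 6: 'ac' (i=16, period=2)
emit factor 7: 'abbfdfdabbfee' (i=18, period=13)

["e", "c", "bffecce", "adf", "accf", "ac", "abbfdfdabbfee"]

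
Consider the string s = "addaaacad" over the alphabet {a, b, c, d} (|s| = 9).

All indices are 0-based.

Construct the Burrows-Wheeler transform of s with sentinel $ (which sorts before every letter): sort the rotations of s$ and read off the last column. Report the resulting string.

rank  rotation    last
    0  $addaaacad  d
    1  aaacad$add  d
    2  aacad$adda  a
    3  acad$addaa  a
    4  ad$addaaac  c
    5  addaaacad$  $
    6  cad$addaaa  a
    7  d$addaaaca  a
    8  daaacad$ad  d
    9  ddaaacad$a  a

ddaac$aada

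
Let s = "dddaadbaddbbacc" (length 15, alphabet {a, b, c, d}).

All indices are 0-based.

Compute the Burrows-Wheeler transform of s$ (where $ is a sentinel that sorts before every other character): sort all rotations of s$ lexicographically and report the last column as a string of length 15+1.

rank  rotation          last
    0  $dddaadbaddbbacc  c
    1  aadbaddbbacc$ddd  d
    2  acc$dddaadbaddbb  b
    3  adbaddbbacc$ddda  a
    4  addbbacc$dddaadb  b
    5  bacc$dddaadbaddb  b
    6  baddbbacc$dddaad  d
    7  bbacc$dddaadbadd  d
    8  c$dddaadbaddbbac  c
    9  cc$dddaadbaddbba  a
   10  daadbaddbbacc$dd  d
   11  dbaddbbacc$dddaa  a
   12  dbbacc$dddaadbad  d
   13  ddaadbaddbbacc$d  d
   14  ddbbacc$dddaadba  a
   15  dddaadbaddbbacc$  $

cdbabbddcadadda$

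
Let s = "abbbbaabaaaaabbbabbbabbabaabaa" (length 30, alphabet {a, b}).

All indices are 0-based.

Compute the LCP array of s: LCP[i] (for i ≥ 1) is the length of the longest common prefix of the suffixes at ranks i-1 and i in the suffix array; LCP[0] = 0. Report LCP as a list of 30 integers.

rank→(start, suffix):
  0 → (29, 'a')
  1 → (28, 'aa')
  2 → (8, 'aaaaabbbabbbabbabaabaa')
  3 → (9, 'aaaabbbabbbabbabaabaa')
  4 → (10, 'aaabbbabbbabbabaabaa')
  5 → (25, 'aabaa')
  6 → (5, 'aabaaaaabbbabbbabbabaabaa')
  7 → (11, 'aabbbabbbabbabaabaa')
  8 → (26, 'abaa')
  9 → (6, 'abaaaaabbbabbbabbabaabaa')
  10 → (23, 'abaabaa')
  11 → (20, 'abbabaabaa')
  12 → (16, 'abbbabbabaabaa')
  13 → (12, 'abbbabbbabbabaabaa')
  14 → (0, 'abbbbaabaaaaabbbabbbabbabaabaa')
  15 → (27, 'baa')
  16 → (7, 'baaaaabbbabbbabbabaabaa')
  17 → (24, 'baabaa')
  18 → (4, 'baabaaaaabbbabbbabbabaabaa')
  19 → (22, 'babaabaa')
  20 → (19, 'babbabaabaa')
  21 → (15, 'babbbabbabaabaa')
  22 → (3, 'bbaabaaaaabbbabbbabbabaabaa')
  23 → (21, 'bbabaabaa')
  24 → (18, 'bbabbabaabaa')
  25 → (14, 'bbabbbabbabaabaa')
  26 → (2, 'bbbaabaaaaabbbabbbabbabaabaa')
  27 → (17, 'bbbabbabaabaa')
  28 → (13, 'bbbabbbabbabaabaa')
  29 → (1, 'bbbbaabaaaaabbbabbbabbabaabaa')

SA = [29, 28, 8, 9, 10, 25, 5, 11, 26, 6, 23, 20, 16, 12, 0, 27, 7, 24, 4, 22, 19, 15, 3, 21, 18, 14, 2, 17, 13, 1]
[i] adj suffixes → lcp
  [1] 29/28 → 1 ('a')
  [2] 28/8 → 2 ('aa')
  [3] 8/9 → 4 ('aaaa')
  [4] 9/10 → 3 ('aaa')
  [5] 10/25 → 2 ('aa')
  [6] 25/5 → 5 ('aabaa')
  [7] 5/11 → 3 ('aab')
  [8] 11/26 → 1 ('a')
  [9] 26/6 → 4 ('abaa')
  [10] 6/23 → 4 ('abaa')
  [11] 23/20 → 2 ('ab')
  [12] 20/16 → 3 ('abb')
  [13] 16/12 → 7 ('abbbabb')
  [14] 12/0 → 4 ('abbb')
  [15] 0/27 → 0 ('')
  [16] 27/7 → 3 ('baa')
  [17] 7/24 → 3 ('baa')
  [18] 24/4 → 6 ('baabaa')
  [19] 4/22 → 2 ('ba')
  [20] 22/19 → 3 ('bab')
  [21] 19/15 → 4 ('babb')
  [22] 15/3 → 1 ('b')
  [23] 3/21 → 3 ('bba')
  [24] 21/18 → 4 ('bbab')
  [25] 18/14 → 5 ('bbabb')
  [26] 14/2 → 2 ('bb')
  [27] 2/17 → 4 ('bbba')
  [28] 17/13 → 6 ('bbbabb')
  [29] 13/1 → 3 ('bbb')

[0, 1, 2, 4, 3, 2, 5, 3, 1, 4, 4, 2, 3, 7, 4, 0, 3, 3, 6, 2, 3, 4, 1, 3, 4, 5, 2, 4, 6, 3]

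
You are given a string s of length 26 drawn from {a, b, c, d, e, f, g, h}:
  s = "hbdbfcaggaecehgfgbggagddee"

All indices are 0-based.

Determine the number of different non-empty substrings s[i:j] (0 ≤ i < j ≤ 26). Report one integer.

329

rank→(start, suffix):
  0 → (9, 'aecehgfgbggagddee')
  1 → (20, 'agddee')
  2 → (6, 'aggaecehgfgbggagddee')
  3 → (1, 'bdbfcaggaecehgfgbggagddee')
  4 → (3, 'bfcaggaecehgfgbggagddee')
  5 → (17, 'bggagddee')
  6 → (5, 'caggaecehgfgbggagddee')
  7 → (11, 'cehgfgbggagddee')
  8 → (2, 'dbfcaggaecehgfgbggagddee')
  9 → (22, 'ddee')
  10 → (23, 'dee')
  11 → (25, 'e')
  12 → (10, 'ecehgfgbggagddee')
  13 → (24, 'ee')
  14 → (12, 'ehgfgbggagddee')
  15 → (4, 'fcaggaecehgfgbggagddee')
  16 → (15, 'fgbggagddee')
  17 → (8, 'gaecehgfgbggagddee')
  18 → (19, 'gagddee')
  19 → (16, 'gbggagddee')
  20 → (21, 'gddee')
  21 → (14, 'gfgbggagddee')
  22 → (7, 'ggaecehgfgbggagddee')
  23 → (18, 'ggagddee')
  24 → (0, 'hbdbfcaggaecehgfgbggagddee')
  25 → (13, 'hgfgbggagddee')

SA = [9, 20, 6, 1, 3, 17, 5, 11, 2, 22, 23, 25, 10, 24, 12, 4, 15, 8, 19, 16, 21, 14, 7, 18, 0, 13]
[i] adj suffixes → lcp
  [1] 9/20 → 1 ('a')
  [2] 20/6 → 2 ('ag')
  [3] 6/1 → 0 ('')
  [4] 1/3 → 1 ('b')
  [5] 3/17 → 1 ('b')
  [6] 17/5 → 0 ('')
  [7] 5/11 → 1 ('c')
  [8] 11/2 → 0 ('')
  [9] 2/22 → 1 ('d')
  [10] 22/23 → 1 ('d')
  [11] 23/25 → 0 ('')
  [12] 25/10 → 1 ('e')
  [13] 10/24 → 1 ('e')
  [14] 24/12 → 1 ('e')
  [15] 12/4 → 0 ('')
  [16] 4/15 → 1 ('f')
  [17] 15/8 → 0 ('')
  [18] 8/19 → 2 ('ga')
  [19] 19/16 → 1 ('g')
  [20] 16/21 → 1 ('g')
  [21] 21/14 → 1 ('g')
  [22] 14/7 → 1 ('g')
  [23] 7/18 → 3 ('gga')
  [24] 18/0 → 0 ('')
  [25] 0/13 → 1 ('h')

n(n+1)/2 = 26·27/2 = 351
Σ LCP = 0 + 1 + 2 + 0 + 1 + 1 + 0 + 1 + 0 + 1 + 1 + 0 + 1 + 1 + 1 + 0 + 1 + 0 + 2 + 1 + 1 + 1 + 1 + 3 + 0 + 1 = 22
distinct = 351 − 22 = 329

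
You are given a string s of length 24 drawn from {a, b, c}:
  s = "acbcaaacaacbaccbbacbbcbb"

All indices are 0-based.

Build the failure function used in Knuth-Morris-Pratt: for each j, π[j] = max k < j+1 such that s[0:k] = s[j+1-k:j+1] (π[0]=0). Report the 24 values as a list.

π[0] = 0
j=1 s[j]='c': π[1]=0 (border '')
j=2 s[j]='b': π[2]=0 (border '')
j=3 s[j]='c': π[3]=0 (border '')
j=4 s[j]='a': π[4]=1 (border 'a')
j=5 s[j]='a': k: 1→0; π[5]=1 (border 'a')
j=6 s[j]='a': k: 1→0; π[6]=1 (border 'a')
j=7 s[j]='c': π[7]=2 (border 'ac')
j=8 s[j]='a': k: 2→0; π[8]=1 (border 'a')
j=9 s[j]='a': k: 1→0; π[9]=1 (border 'a')
j=10 s[j]='c': π[10]=2 (border 'ac')
j=11 s[j]='b': π[11]=3 (border 'acb')
j=12 s[j]='a': k: 3→0; π[12]=1 (border 'a')
j=13 s[j]='c': π[13]=2 (border 'ac')
j=14 s[j]='c': k: 2→0; π[14]=0 (border '')
j=15 s[j]='b': π[15]=0 (border '')
j=16 s[j]='b': π[16]=0 (border '')
j=17 s[j]='a': π[17]=1 (border 'a')
j=18 s[j]='c': π[18]=2 (border 'ac')
j=19 s[j]='b': π[19]=3 (border 'acb')
j=20 s[j]='b': k: 3→0; π[20]=0 (border '')
j=21 s[j]='c': π[21]=0 (border '')
j=22 s[j]='b': π[22]=0 (border '')
j=23 s[j]='b': π[23]=0 (border '')

[0, 0, 0, 0, 1, 1, 1, 2, 1, 1, 2, 3, 1, 2, 0, 0, 0, 1, 2, 3, 0, 0, 0, 0]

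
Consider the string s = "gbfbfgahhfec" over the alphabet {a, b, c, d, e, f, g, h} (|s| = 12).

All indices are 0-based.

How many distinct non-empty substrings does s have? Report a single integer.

72

sorted suffixes:
  #0 SA[0]=6  'ahhfec'
  #1 SA[1]=1  'bfbfgahhfec'
  #2 SA[2]=3  'bfgahhfec'
  #3 SA[3]=11  'c'
  #4 SA[4]=10  'ec'
  #5 SA[5]=2  'fbfgahhfec'
  #6 SA[6]=9  'fec'
  #7 SA[7]=4  'fgahhfec'
  #8 SA[8]=5  'gahhfec'
  #9 SA[9]=0  'gbfbfgahhfec'
  #10 SA[10]=8  'hfec'
  #11 SA[11]=7  'hhfec'

SA = [6, 1, 3, 11, 10, 2, 9, 4, 5, 0, 8, 7]
i: (SA[i-1],SA[i]) lcp shared
  1: (6,1) 0 ''
  2: (1,3) 2 'bf'
  3: (3,11) 0 ''
  4: (11,10) 0 ''
  5: (10,2) 0 ''
  6: (2,9) 1 'f'
  7: (9,4) 1 'f'
  8: (4,5) 0 ''
  9: (5,0) 1 'g'
  10: (0,8) 0 ''
  11: (8,7) 1 'h'

n(n+1)/2 = 12·13/2 = 78
Σ LCP = 0 + 0 + 2 + 0 + 0 + 0 + 1 + 1 + 0 + 1 + 0 + 1 = 6
distinct = 78 − 6 = 72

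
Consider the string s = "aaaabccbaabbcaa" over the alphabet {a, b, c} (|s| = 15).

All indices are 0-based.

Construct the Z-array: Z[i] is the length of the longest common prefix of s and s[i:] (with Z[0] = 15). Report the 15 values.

[15, 3, 2, 1, 0, 0, 0, 0, 2, 1, 0, 0, 0, 2, 1]

Z[0]=15
i=1: fresh scan; Z[1]=3 grow→box=[1,4)
i=2: min(r-i=2, Z[1]=3)=2; Z[2]=2
i=3: min(r-i=1, Z[2]=2)=1; Z[3]=1
i=4: fresh scan; Z[4]=0
i=5: fresh scan; Z[5]=0
i=6: fresh scan; Z[6]=0
i=7: fresh scan; Z[7]=0
i=8: fresh scan; Z[8]=2 grow→box=[8,10)
i=9: min(r-i=1, Z[1]=3)=1; Z[9]=1
i=10: fresh scan; Z[10]=0
i=11: fresh scan; Z[11]=0
i=12: fresh scan; Z[12]=0
i=13: fresh scan; Z[13]=2 grow→box=[13,15)
i=14: min(r-i=1, Z[1]=3)=1; Z[14]=1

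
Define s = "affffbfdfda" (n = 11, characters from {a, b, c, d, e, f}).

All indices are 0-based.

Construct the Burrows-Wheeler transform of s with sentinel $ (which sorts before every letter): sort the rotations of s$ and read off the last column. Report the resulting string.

ad$ffffdbffa

rank  rotation      last
    0  $affffbfdfda  a
    1  a$affffbfdfd  d
    2  affffbfdfda$  $
    3  bfdfda$affff  f
    4  da$affffbfdf  f
    5  dfda$affffbf  f
    6  fbfdfda$afff  f
    7  fda$affffbfd  d
    8  fdfda$affffb  b
    9  ffbfdfda$aff  f
   10  fffbfdfda$af  f
   11  ffffbfdfda$a  a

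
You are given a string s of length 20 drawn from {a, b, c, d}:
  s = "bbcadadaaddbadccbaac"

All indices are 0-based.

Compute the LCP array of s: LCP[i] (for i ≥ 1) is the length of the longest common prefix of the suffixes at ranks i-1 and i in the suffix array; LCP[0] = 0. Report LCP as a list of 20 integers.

rank→(start, suffix):
  0 → (17, 'aac')
  1 → (7, 'aaddbadccbaac')
  2 → (18, 'ac')
  3 → (5, 'adaaddbadccbaac')
  4 → (3, 'adadaaddbadccbaac')
  5 → (12, 'adccbaac')
  6 → (8, 'addbadccbaac')
  7 → (16, 'baac')
  8 → (11, 'badccbaac')
  9 → (0, 'bbcadadaaddbadccbaac')
  10 → (1, 'bcadadaaddbadccbaac')
  11 → (19, 'c')
  12 → (2, 'cadadaaddbadccbaac')
  13 → (15, 'cbaac')
  14 → (14, 'ccbaac')
  15 → (6, 'daaddbadccbaac')
  16 → (4, 'dadaaddbadccbaac')
  17 → (10, 'dbadccbaac')
  18 → (13, 'dccbaac')
  19 → (9, 'ddbadccbaac')

SA = [17, 7, 18, 5, 3, 12, 8, 16, 11, 0, 1, 19, 2, 15, 14, 6, 4, 10, 13, 9]
i: (SA[i-1],SA[i]) lcp shared
  1: (17,7) 2 'aa'
  2: (7,18) 1 'a'
  3: (18,5) 1 'a'
  4: (5,3) 3 'ada'
  5: (3,12) 2 'ad'
  6: (12,8) 2 'ad'
  7: (8,16) 0 ''
  8: (16,11) 2 'ba'
  9: (11,0) 1 'b'
  10: (0,1) 1 'b'
  11: (1,19) 0 ''
  12: (19,2) 1 'c'
  13: (2,15) 1 'c'
  14: (15,14) 1 'c'
  15: (14,6) 0 ''
  16: (6,4) 2 'da'
  17: (4,10) 1 'd'
  18: (10,13) 1 'd'
  19: (13,9) 1 'd'

[0, 2, 1, 1, 3, 2, 2, 0, 2, 1, 1, 0, 1, 1, 1, 0, 2, 1, 1, 1]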